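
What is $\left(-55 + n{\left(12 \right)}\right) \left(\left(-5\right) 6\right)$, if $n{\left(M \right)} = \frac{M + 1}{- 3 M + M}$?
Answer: $\frac{6665}{4} \approx 1666.3$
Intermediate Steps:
$n{\left(M \right)} = - \frac{1 + M}{2 M}$ ($n{\left(M \right)} = \frac{1 + M}{\left(-2\right) M} = \left(1 + M\right) \left(- \frac{1}{2 M}\right) = - \frac{1 + M}{2 M}$)
$\left(-55 + n{\left(12 \right)}\right) \left(\left(-5\right) 6\right) = \left(-55 + \frac{-1 - 12}{2 \cdot 12}\right) \left(\left(-5\right) 6\right) = \left(-55 + \frac{1}{2} \cdot \frac{1}{12} \left(-1 - 12\right)\right) \left(-30\right) = \left(-55 + \frac{1}{2} \cdot \frac{1}{12} \left(-13\right)\right) \left(-30\right) = \left(-55 - \frac{13}{24}\right) \left(-30\right) = \left(- \frac{1333}{24}\right) \left(-30\right) = \frac{6665}{4}$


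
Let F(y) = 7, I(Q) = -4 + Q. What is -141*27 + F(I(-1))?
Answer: -3800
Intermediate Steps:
-141*27 + F(I(-1)) = -141*27 + 7 = -3807 + 7 = -3800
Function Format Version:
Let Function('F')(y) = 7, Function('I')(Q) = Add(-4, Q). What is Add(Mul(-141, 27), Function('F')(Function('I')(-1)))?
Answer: -3800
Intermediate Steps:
Add(Mul(-141, 27), Function('F')(Function('I')(-1))) = Add(Mul(-141, 27), 7) = Add(-3807, 7) = -3800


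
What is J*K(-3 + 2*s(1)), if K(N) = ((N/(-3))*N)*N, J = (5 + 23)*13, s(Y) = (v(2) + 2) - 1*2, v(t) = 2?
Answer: -364/3 ≈ -121.33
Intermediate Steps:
s(Y) = 2 (s(Y) = (2 + 2) - 1*2 = 4 - 2 = 2)
J = 364 (J = 28*13 = 364)
K(N) = -N**3/3 (K(N) = ((N*(-1/3))*N)*N = ((-N/3)*N)*N = (-N**2/3)*N = -N**3/3)
J*K(-3 + 2*s(1)) = 364*(-(-3 + 2*2)**3/3) = 364*(-(-3 + 4)**3/3) = 364*(-1/3*1**3) = 364*(-1/3*1) = 364*(-1/3) = -364/3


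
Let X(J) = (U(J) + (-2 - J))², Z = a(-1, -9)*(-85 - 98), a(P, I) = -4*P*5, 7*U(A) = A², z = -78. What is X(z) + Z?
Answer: 43592116/49 ≈ 8.8964e+5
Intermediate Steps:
U(A) = A²/7
a(P, I) = -20*P
Z = -3660 (Z = (-20*(-1))*(-85 - 98) = 20*(-183) = -3660)
X(J) = (-2 - J + J²/7)² (X(J) = (J²/7 + (-2 - J))² = (-2 - J + J²/7)²)
X(z) + Z = (14 - 1*(-78)² + 7*(-78))²/49 - 3660 = (14 - 1*6084 - 546)²/49 - 3660 = (14 - 6084 - 546)²/49 - 3660 = (1/49)*(-6616)² - 3660 = (1/49)*43771456 - 3660 = 43771456/49 - 3660 = 43592116/49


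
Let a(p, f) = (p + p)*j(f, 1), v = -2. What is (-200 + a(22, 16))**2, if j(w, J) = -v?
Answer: 12544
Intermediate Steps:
j(w, J) = 2 (j(w, J) = -1*(-2) = 2)
a(p, f) = 4*p (a(p, f) = (p + p)*2 = (2*p)*2 = 4*p)
(-200 + a(22, 16))**2 = (-200 + 4*22)**2 = (-200 + 88)**2 = (-112)**2 = 12544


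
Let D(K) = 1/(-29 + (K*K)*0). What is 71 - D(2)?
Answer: 2060/29 ≈ 71.034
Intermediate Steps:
D(K) = -1/29 (D(K) = 1/(-29 + K²*0) = 1/(-29 + 0) = 1/(-29) = -1/29)
71 - D(2) = 71 - 1*(-1/29) = 71 + 1/29 = 2060/29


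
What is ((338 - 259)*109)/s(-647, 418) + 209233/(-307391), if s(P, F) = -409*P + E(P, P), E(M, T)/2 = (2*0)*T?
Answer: -52720920258/81342728593 ≈ -0.64813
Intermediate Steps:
E(M, T) = 0 (E(M, T) = 2*((2*0)*T) = 2*(0*T) = 2*0 = 0)
s(P, F) = -409*P (s(P, F) = -409*P + 0 = -409*P)
((338 - 259)*109)/s(-647, 418) + 209233/(-307391) = ((338 - 259)*109)/((-409*(-647))) + 209233/(-307391) = (79*109)/264623 + 209233*(-1/307391) = 8611*(1/264623) - 209233/307391 = 8611/264623 - 209233/307391 = -52720920258/81342728593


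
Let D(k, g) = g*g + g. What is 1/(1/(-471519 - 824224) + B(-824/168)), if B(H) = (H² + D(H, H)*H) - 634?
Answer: -11999875923/8446460131150 ≈ -0.0014207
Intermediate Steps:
D(k, g) = g + g² (D(k, g) = g² + g = g + g²)
B(H) = -634 + H² + H²*(1 + H) (B(H) = (H² + (H*(1 + H))*H) - 634 = (H² + H²*(1 + H)) - 634 = -634 + H² + H²*(1 + H))
1/(1/(-471519 - 824224) + B(-824/168)) = 1/(1/(-471519 - 824224) + (-634 + (-824/168)³ + 2*(-824/168)²)) = 1/(1/(-1295743) + (-634 + (-824*1/168)³ + 2*(-824*1/168)²)) = 1/(-1/1295743 + (-634 + (-103/21)³ + 2*(-103/21)²)) = 1/(-1/1295743 + (-634 - 1092727/9261 + 2*(10609/441))) = 1/(-1/1295743 + (-634 - 1092727/9261 + 21218/441)) = 1/(-1/1295743 - 6518623/9261) = 1/(-8446460131150/11999875923) = -11999875923/8446460131150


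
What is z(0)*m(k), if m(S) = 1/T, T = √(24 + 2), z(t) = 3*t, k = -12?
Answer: 0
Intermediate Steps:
T = √26 ≈ 5.0990
m(S) = √26/26 (m(S) = 1/(√26) = √26/26)
z(0)*m(k) = (3*0)*(√26/26) = 0*(√26/26) = 0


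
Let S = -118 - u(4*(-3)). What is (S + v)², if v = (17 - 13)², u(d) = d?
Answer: 8100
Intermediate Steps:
S = -106 (S = -118 - 4*(-3) = -118 - 1*(-12) = -118 + 12 = -106)
v = 16 (v = 4² = 16)
(S + v)² = (-106 + 16)² = (-90)² = 8100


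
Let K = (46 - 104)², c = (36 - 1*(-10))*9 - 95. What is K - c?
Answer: 3045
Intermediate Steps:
c = 319 (c = (36 + 10)*9 - 95 = 46*9 - 95 = 414 - 95 = 319)
K = 3364 (K = (-58)² = 3364)
K - c = 3364 - 1*319 = 3364 - 319 = 3045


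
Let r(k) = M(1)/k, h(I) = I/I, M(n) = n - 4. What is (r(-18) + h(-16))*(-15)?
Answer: -35/2 ≈ -17.500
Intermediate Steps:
M(n) = -4 + n
h(I) = 1
r(k) = -3/k (r(k) = (-4 + 1)/k = -3/k)
(r(-18) + h(-16))*(-15) = (-3/(-18) + 1)*(-15) = (-3*(-1/18) + 1)*(-15) = (⅙ + 1)*(-15) = (7/6)*(-15) = -35/2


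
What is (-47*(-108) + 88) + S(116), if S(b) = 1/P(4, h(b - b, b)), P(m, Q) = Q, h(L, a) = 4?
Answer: 20657/4 ≈ 5164.3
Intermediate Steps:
S(b) = ¼ (S(b) = 1/4 = ¼)
(-47*(-108) + 88) + S(116) = (-47*(-108) + 88) + ¼ = (5076 + 88) + ¼ = 5164 + ¼ = 20657/4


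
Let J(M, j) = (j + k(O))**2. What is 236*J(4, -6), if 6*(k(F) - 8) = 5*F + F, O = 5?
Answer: 11564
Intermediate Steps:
k(F) = 8 + F (k(F) = 8 + (5*F + F)/6 = 8 + (6*F)/6 = 8 + F)
J(M, j) = (13 + j)**2 (J(M, j) = (j + (8 + 5))**2 = (j + 13)**2 = (13 + j)**2)
236*J(4, -6) = 236*(13 - 6)**2 = 236*7**2 = 236*49 = 11564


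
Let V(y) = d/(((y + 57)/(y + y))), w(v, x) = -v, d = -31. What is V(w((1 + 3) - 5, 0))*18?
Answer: -558/29 ≈ -19.241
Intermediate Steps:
V(y) = -62*y/(57 + y) (V(y) = -31*(y + y)/(y + 57) = -31*2*y/(57 + y) = -62*y/(57 + y))
V(w((1 + 3) - 5, 0))*18 = -62*(-((1 + 3) - 5))/(57 - ((1 + 3) - 5))*18 = -62*(-(4 - 5))/(57 - (4 - 5))*18 = -62*(-1*(-1))/(57 - 1*(-1))*18 = -62*1/(57 + 1)*18 = -62*1/58*18 = -62*1*1/58*18 = -31/29*18 = -558/29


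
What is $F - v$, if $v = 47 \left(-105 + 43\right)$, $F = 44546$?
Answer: $47460$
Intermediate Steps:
$v = -2914$ ($v = 47 \left(-62\right) = -2914$)
$F - v = 44546 - -2914 = 44546 + 2914 = 47460$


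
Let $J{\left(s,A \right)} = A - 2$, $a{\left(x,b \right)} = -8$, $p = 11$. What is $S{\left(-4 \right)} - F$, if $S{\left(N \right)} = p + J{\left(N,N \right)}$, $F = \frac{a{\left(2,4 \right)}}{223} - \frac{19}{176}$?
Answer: $\frac{201885}{39248} \approx 5.1438$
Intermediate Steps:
$F = - \frac{5645}{39248}$ ($F = - \frac{8}{223} - \frac{19}{176} = - \frac{5645}{39248} \approx -0.14383$)
$J{\left(s,A \right)} = -2 + A$
$S{\left(N \right)} = 9 + N$ ($S{\left(N \right)} = 11 + \left(-2 + N\right) = 9 + N$)
$S{\left(-4 \right)} - F = \left(9 - 4\right) - - \frac{5645}{39248} = 5 + \frac{5645}{39248} = \frac{201885}{39248}$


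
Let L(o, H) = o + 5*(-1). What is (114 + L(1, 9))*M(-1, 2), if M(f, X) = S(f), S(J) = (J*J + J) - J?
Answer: 110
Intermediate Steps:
L(o, H) = -5 + o (L(o, H) = o - 5 = -5 + o)
S(J) = J² (S(J) = (J² + J) - J = (J + J²) - J = J²)
M(f, X) = f²
(114 + L(1, 9))*M(-1, 2) = (114 + (-5 + 1))*(-1)² = (114 - 4)*1 = 110*1 = 110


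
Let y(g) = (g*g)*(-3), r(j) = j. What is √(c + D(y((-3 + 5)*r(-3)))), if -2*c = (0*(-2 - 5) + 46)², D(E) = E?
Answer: I*√1166 ≈ 34.147*I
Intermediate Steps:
y(g) = -3*g² (y(g) = g²*(-3) = -3*g²)
c = -1058 (c = -(0*(-2 - 5) + 46)²/2 = -(0*(-7) + 46)²/2 = -(0 + 46)²/2 = -½*46² = -½*2116 = -1058)
√(c + D(y((-3 + 5)*r(-3)))) = √(-1058 - 3*9*(-3 + 5)²) = √(-1058 - 3*(2*(-3))²) = √(-1058 - 3*(-6)²) = √(-1058 - 3*36) = √(-1058 - 108) = √(-1166) = I*√1166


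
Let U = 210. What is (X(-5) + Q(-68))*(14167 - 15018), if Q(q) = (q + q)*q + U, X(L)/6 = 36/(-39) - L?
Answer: -104904472/13 ≈ -8.0696e+6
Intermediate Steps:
X(L) = -72/13 - 6*L (X(L) = 6*(36/(-39) - L) = 6*(36*(-1/39) - L) = 6*(-12/13 - L) = -72/13 - 6*L)
Q(q) = 210 + 2*q² (Q(q) = (q + q)*q + 210 = (2*q)*q + 210 = 2*q² + 210 = 210 + 2*q²)
(X(-5) + Q(-68))*(14167 - 15018) = ((-72/13 - 6*(-5)) + (210 + 2*(-68)²))*(14167 - 15018) = ((-72/13 + 30) + (210 + 2*4624))*(-851) = (318/13 + (210 + 9248))*(-851) = (318/13 + 9458)*(-851) = (123272/13)*(-851) = -104904472/13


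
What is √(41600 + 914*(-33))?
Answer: √11438 ≈ 106.95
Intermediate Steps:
√(41600 + 914*(-33)) = √(41600 - 30162) = √11438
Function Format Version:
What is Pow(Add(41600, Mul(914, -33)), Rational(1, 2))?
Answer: Pow(11438, Rational(1, 2)) ≈ 106.95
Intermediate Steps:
Pow(Add(41600, Mul(914, -33)), Rational(1, 2)) = Pow(Add(41600, -30162), Rational(1, 2)) = Pow(11438, Rational(1, 2))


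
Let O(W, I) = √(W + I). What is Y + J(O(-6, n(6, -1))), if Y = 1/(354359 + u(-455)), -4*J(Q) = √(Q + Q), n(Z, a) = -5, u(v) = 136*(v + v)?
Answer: 1/230599 - 11^(¼)*(1 + I)/4 ≈ -0.45529 - 0.45529*I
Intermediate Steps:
u(v) = 272*v (u(v) = 136*(2*v) = 272*v)
O(W, I) = √(I + W)
J(Q) = -√2*√Q/4 (J(Q) = -√(Q + Q)/4 = -√2*√Q/4)
Y = 1/230599 (Y = 1/(354359 + 272*(-455)) = 1/(354359 - 123760) = 1/230599 ≈ 4.3365e-6)
Y + J(O(-6, n(6, -1))) = 1/230599 - √2*√(√(-5 - 6))/4 = 1/230599 - √2*√(√(-11))/4 = 1/230599 - √2*√(I*√11)/4 = 1/230599 - √2*11^(¼)*√I/4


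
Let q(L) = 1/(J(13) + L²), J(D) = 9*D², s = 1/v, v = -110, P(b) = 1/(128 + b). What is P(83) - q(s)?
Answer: 15851001/3883265311 ≈ 0.0040819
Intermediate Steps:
s = -1/110 (s = 1/(-110) = -1/110 ≈ -0.0090909)
q(L) = 1/(1521 + L²) (q(L) = 1/(9*13² + L²) = 1/(9*169 + L²) = 1/(1521 + L²))
P(83) - q(s) = 1/(128 + 83) - 1/(1521 + (-1/110)²) = 1/211 - 1/(1521 + 1/12100) = 1/211 - 1/18404101/12100 = 1/211 - 1*12100/18404101 = 1/211 - 12100/18404101 = 15851001/3883265311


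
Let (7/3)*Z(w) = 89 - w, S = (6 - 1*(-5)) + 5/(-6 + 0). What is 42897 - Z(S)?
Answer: 600085/14 ≈ 42863.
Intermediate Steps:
S = 61/6 (S = (6 + 5) + 5/(-6) = 11 - ⅙*5 = 11 - ⅚ = 61/6 ≈ 10.167)
Z(w) = 267/7 - 3*w/7 (Z(w) = 3*(89 - w)/7 = 267/7 - 3*w/7)
42897 - Z(S) = 42897 - (267/7 - 3/7*61/6) = 42897 - (267/7 - 61/14) = 42897 - 1*473/14 = 42897 - 473/14 = 600085/14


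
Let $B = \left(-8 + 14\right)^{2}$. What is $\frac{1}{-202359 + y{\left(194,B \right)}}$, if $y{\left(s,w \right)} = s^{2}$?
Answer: $- \frac{1}{164723} \approx -6.0708 \cdot 10^{-6}$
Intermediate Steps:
$B = 36$ ($B = 6^{2} = 36$)
$\frac{1}{-202359 + y{\left(194,B \right)}} = \frac{1}{-202359 + 194^{2}} = \frac{1}{-202359 + 37636} = \frac{1}{-164723} = - \frac{1}{164723}$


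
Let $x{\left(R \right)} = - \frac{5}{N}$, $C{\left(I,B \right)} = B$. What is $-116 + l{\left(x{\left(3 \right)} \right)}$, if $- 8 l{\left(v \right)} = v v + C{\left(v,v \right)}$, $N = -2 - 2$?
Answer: $- \frac{14893}{128} \approx -116.35$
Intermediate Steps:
$N = -4$ ($N = -2 - 2 = -4$)
$x{\left(R \right)} = \frac{5}{4}$ ($x{\left(R \right)} = - \frac{5}{-4} = \left(-5\right) \left(- \frac{1}{4}\right) = \frac{5}{4}$)
$l{\left(v \right)} = - \frac{v}{8} - \frac{v^{2}}{8}$ ($l{\left(v \right)} = - \frac{v v + v}{8} = - \frac{v^{2} + v}{8} = - \frac{v + v^{2}}{8} = - \frac{v}{8} - \frac{v^{2}}{8}$)
$-116 + l{\left(x{\left(3 \right)} \right)} = -116 + \frac{1}{8} \cdot \frac{5}{4} \left(-1 - \frac{5}{4}\right) = -116 + \frac{1}{8} \cdot \frac{5}{4} \left(- \frac{9}{4}\right) = -116 - \frac{45}{128} = - \frac{14893}{128}$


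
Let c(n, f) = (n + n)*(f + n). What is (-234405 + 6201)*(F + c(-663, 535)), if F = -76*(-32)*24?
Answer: -52052419584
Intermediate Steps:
F = 58368 (F = 2432*24 = 58368)
c(n, f) = 2*n*(f + n) (c(n, f) = (2*n)*(f + n) = 2*n*(f + n))
(-234405 + 6201)*(F + c(-663, 535)) = (-234405 + 6201)*(58368 + 2*(-663)*(535 - 663)) = -228204*(58368 + 2*(-663)*(-128)) = -228204*(58368 + 169728) = -228204*228096 = -52052419584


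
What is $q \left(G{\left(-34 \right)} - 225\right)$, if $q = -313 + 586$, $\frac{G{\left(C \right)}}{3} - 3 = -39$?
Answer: $-90909$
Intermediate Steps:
$G{\left(C \right)} = -108$ ($G{\left(C \right)} = 9 + 3 \left(-39\right) = 9 - 117 = -108$)
$q = 273$
$q \left(G{\left(-34 \right)} - 225\right) = 273 \left(-108 - 225\right) = 273 \left(-333\right) = -90909$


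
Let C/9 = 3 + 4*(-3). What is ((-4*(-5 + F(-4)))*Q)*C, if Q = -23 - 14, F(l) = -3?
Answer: 95904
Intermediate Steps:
Q = -37
C = -81 (C = 9*(3 + 4*(-3)) = 9*(3 - 12) = 9*(-9) = -81)
((-4*(-5 + F(-4)))*Q)*C = (-4*(-5 - 3)*(-37))*(-81) = (-4*(-8)*(-37))*(-81) = (32*(-37))*(-81) = -1184*(-81) = 95904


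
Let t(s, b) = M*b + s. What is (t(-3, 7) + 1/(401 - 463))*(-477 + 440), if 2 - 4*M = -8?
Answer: -16613/31 ≈ -535.90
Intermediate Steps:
M = 5/2 (M = 1/2 - 1/4*(-8) = 1/2 + 2 = 5/2 ≈ 2.5000)
t(s, b) = s + 5*b/2 (t(s, b) = 5*b/2 + s = s + 5*b/2)
(t(-3, 7) + 1/(401 - 463))*(-477 + 440) = ((-3 + (5/2)*7) + 1/(401 - 463))*(-477 + 440) = ((-3 + 35/2) + 1/(-62))*(-37) = (29/2 - 1/62)*(-37) = (449/31)*(-37) = -16613/31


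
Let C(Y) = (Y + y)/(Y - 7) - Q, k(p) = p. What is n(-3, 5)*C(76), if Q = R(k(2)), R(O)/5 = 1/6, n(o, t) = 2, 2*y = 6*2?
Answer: 49/69 ≈ 0.71014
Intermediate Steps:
y = 6 (y = (6*2)/2 = (1/2)*12 = 6)
R(O) = 5/6
Q = 5/6 ≈ 0.83333
C(Y) = -5/6 + (6 + Y)/(-7 + Y) (C(Y) = (Y + 6)/(Y - 7) - 1*5/6 = (6 + Y)/(-7 + Y) - 5/6 = -5/6 + (6 + Y)/(-7 + Y))
n(-3, 5)*C(76) = 2*((71 + 76)/(6*(-7 + 76))) = 2*((1/6)*147/69) = 2*((1/6)*(1/69)*147) = 2*(49/138) = 49/69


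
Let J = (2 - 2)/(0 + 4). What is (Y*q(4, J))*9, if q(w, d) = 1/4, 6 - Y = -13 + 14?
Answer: 45/4 ≈ 11.250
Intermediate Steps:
Y = 5 (Y = 6 - (-13 + 14) = 6 - 1*1 = 6 - 1 = 5)
J = 0 (J = 0/4 = 0*(¼) = 0)
q(w, d) = ¼
(Y*q(4, J))*9 = (5*(¼))*9 = (5/4)*9 = 45/4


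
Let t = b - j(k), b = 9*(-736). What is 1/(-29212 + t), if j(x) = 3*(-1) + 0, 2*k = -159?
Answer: -1/35833 ≈ -2.7907e-5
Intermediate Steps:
k = -159/2 (k = (1/2)*(-159) = -159/2 ≈ -79.500)
j(x) = -3 (j(x) = -3 + 0 = -3)
b = -6624
t = -6621 (t = -6624 - 1*(-3) = -6624 + 3 = -6621)
1/(-29212 + t) = 1/(-29212 - 6621) = 1/(-35833) = -1/35833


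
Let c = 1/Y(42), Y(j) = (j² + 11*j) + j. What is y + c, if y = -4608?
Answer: -10450943/2268 ≈ -4608.0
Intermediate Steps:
Y(j) = j² + 12*j
c = 1/2268 (c = 1/(42*(12 + 42)) = 1/(42*54) = 1/2268 ≈ 0.00044092)
y + c = -4608 + 1/2268 = -10450943/2268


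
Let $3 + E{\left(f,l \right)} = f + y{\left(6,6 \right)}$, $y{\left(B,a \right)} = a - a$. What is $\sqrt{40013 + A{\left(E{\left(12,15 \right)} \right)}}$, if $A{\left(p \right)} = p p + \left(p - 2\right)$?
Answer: $\sqrt{40101} \approx 200.25$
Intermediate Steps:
$y{\left(B,a \right)} = 0$
$E{\left(f,l \right)} = -3 + f$ ($E{\left(f,l \right)} = -3 + \left(f + 0\right) = -3 + f$)
$A{\left(p \right)} = -2 + p + p^{2}$ ($A{\left(p \right)} = p^{2} + \left(-2 + p\right) = -2 + p + p^{2}$)
$\sqrt{40013 + A{\left(E{\left(12,15 \right)} \right)}} = \sqrt{40013 + \left(-2 + \left(-3 + 12\right) + \left(-3 + 12\right)^{2}\right)} = \sqrt{40013 + \left(-2 + 9 + 9^{2}\right)} = \sqrt{40013 + \left(-2 + 9 + 81\right)} = \sqrt{40013 + 88} = \sqrt{40101}$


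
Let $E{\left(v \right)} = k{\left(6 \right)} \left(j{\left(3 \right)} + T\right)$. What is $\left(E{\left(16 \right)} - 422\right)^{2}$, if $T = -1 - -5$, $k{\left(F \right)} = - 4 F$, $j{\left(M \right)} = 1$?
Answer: $293764$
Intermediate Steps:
$T = 4$ ($T = -1 + 5 = 4$)
$E{\left(v \right)} = -120$ ($E{\left(v \right)} = \left(-4\right) 6 \left(1 + 4\right) = \left(-24\right) 5 = -120$)
$\left(E{\left(16 \right)} - 422\right)^{2} = \left(-120 - 422\right)^{2} = \left(-542\right)^{2} = 293764$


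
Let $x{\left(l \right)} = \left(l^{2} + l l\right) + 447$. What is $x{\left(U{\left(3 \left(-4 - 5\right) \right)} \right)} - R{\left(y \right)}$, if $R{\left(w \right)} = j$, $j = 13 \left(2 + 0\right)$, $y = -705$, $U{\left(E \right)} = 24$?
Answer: $1573$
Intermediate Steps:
$j = 26$ ($j = 13 \cdot 2 = 26$)
$x{\left(l \right)} = 447 + 2 l^{2}$ ($x{\left(l \right)} = \left(l^{2} + l^{2}\right) + 447 = 2 l^{2} + 447 = 447 + 2 l^{2}$)
$R{\left(w \right)} = 26$
$x{\left(U{\left(3 \left(-4 - 5\right) \right)} \right)} - R{\left(y \right)} = \left(447 + 2 \cdot 24^{2}\right) - 26 = \left(447 + 2 \cdot 576\right) - 26 = \left(447 + 1152\right) - 26 = 1599 - 26 = 1573$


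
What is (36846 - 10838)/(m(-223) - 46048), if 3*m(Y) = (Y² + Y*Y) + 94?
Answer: -3251/1608 ≈ -2.0218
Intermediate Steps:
m(Y) = 94/3 + 2*Y²/3 (m(Y) = ((Y² + Y*Y) + 94)/3 = ((Y² + Y²) + 94)/3 = (2*Y² + 94)/3 = (94 + 2*Y²)/3 = 94/3 + 2*Y²/3)
(36846 - 10838)/(m(-223) - 46048) = (36846 - 10838)/((94/3 + (⅔)*(-223)²) - 46048) = 26008/((94/3 + (⅔)*49729) - 46048) = 26008/((94/3 + 99458/3) - 46048) = 26008/(33184 - 46048) = 26008/(-12864) = 26008*(-1/12864) = -3251/1608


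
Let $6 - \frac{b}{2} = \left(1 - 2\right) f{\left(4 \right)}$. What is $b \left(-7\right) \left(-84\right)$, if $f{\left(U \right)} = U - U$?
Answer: $7056$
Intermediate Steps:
$f{\left(U \right)} = 0$
$b = 12$ ($b = 12 - 2 \left(1 - 2\right) 0 = 12 - 2 \left(\left(-1\right) 0\right) = 12 - 0 = 12 + 0 = 12$)
$b \left(-7\right) \left(-84\right) = 12 \left(-7\right) \left(-84\right) = \left(-84\right) \left(-84\right) = 7056$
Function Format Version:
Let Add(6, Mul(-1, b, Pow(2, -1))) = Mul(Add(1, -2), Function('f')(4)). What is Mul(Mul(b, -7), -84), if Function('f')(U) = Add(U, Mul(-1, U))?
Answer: 7056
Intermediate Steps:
Function('f')(U) = 0
b = 12 (b = Add(12, Mul(-2, Mul(Add(1, -2), 0))) = Add(12, Mul(-2, Mul(-1, 0))) = Add(12, Mul(-2, 0)) = Add(12, 0) = 12)
Mul(Mul(b, -7), -84) = Mul(Mul(12, -7), -84) = Mul(-84, -84) = 7056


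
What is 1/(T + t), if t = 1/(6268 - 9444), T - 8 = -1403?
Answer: -3176/4430521 ≈ -0.00071685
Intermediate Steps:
T = -1395 (T = 8 - 1403 = -1395)
t = -1/3176 (t = 1/(-3176) = -1/3176 ≈ -0.00031486)
1/(T + t) = 1/(-1395 - 1/3176) = 1/(-4430521/3176) = -3176/4430521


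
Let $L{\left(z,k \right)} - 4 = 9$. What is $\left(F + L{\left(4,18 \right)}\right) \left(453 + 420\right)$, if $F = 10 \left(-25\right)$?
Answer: $-206901$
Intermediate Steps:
$L{\left(z,k \right)} = 13$ ($L{\left(z,k \right)} = 4 + 9 = 13$)
$F = -250$
$\left(F + L{\left(4,18 \right)}\right) \left(453 + 420\right) = \left(-250 + 13\right) \left(453 + 420\right) = \left(-237\right) 873 = -206901$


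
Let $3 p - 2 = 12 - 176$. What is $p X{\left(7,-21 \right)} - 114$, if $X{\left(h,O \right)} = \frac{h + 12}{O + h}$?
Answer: $- \frac{285}{7} \approx -40.714$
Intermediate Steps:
$X{\left(h,O \right)} = \frac{12 + h}{O + h}$
$p = -54$ ($p = \frac{2}{3} + \frac{12 - 176}{3} = \frac{2}{3} + \frac{1}{3} \left(-164\right) = \frac{2}{3} - \frac{164}{3} = -54$)
$p X{\left(7,-21 \right)} - 114 = - 54 \frac{12 + 7}{-21 + 7} - 114 = - 54 \frac{1}{-14} \cdot 19 - 114 = - 54 \left(\left(- \frac{1}{14}\right) 19\right) - 114 = \left(-54\right) \left(- \frac{19}{14}\right) - 114 = \frac{513}{7} - 114 = - \frac{285}{7}$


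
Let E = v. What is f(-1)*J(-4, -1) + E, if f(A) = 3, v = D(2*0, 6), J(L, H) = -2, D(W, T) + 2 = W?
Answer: -8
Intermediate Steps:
D(W, T) = -2 + W
v = -2 (v = -2 + 2*0 = -2 + 0 = -2)
E = -2
f(-1)*J(-4, -1) + E = 3*(-2) - 2 = -6 - 2 = -8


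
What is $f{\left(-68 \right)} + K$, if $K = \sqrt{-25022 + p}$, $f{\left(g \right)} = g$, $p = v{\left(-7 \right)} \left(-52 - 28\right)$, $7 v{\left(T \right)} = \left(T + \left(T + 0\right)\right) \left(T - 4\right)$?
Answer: $-68 + i \sqrt{26782} \approx -68.0 + 163.65 i$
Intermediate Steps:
$v{\left(T \right)} = \frac{2 T \left(-4 + T\right)}{7}$ ($v{\left(T \right)} = \frac{\left(T + \left(T + 0\right)\right) \left(T - 4\right)}{7} = \frac{\left(T + T\right) \left(-4 + T\right)}{7} = \frac{2 T \left(-4 + T\right)}{7}$)
$p = -1760$ ($p = \frac{2}{7} \left(-7\right) \left(-4 - 7\right) \left(-52 - 28\right) = \frac{2}{7} \left(-7\right) \left(-11\right) \left(-80\right) = 22 \left(-80\right) = -1760$)
$K = i \sqrt{26782}$ ($K = \sqrt{-25022 - 1760} = \sqrt{-26782} = i \sqrt{26782} \approx 163.65 i$)
$f{\left(-68 \right)} + K = -68 + i \sqrt{26782}$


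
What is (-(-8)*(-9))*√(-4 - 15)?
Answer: -72*I*√19 ≈ -313.84*I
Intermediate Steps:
(-(-8)*(-9))*√(-4 - 15) = (-8*9)*√(-19) = -72*I*√19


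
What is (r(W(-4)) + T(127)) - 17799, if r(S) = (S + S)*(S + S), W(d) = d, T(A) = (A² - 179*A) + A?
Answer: -24212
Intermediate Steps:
T(A) = A² - 178*A
r(S) = 4*S² (r(S) = (2*S)*(2*S) = 4*S²)
(r(W(-4)) + T(127)) - 17799 = (4*(-4)² + 127*(-178 + 127)) - 17799 = (4*16 + 127*(-51)) - 17799 = (64 - 6477) - 17799 = -6413 - 17799 = -24212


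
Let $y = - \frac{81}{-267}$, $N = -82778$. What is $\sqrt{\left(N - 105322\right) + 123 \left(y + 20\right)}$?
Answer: $\frac{i \sqrt{1470158871}}{89} \approx 430.82 i$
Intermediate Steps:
$y = \frac{27}{89}$ ($y = \left(-81\right) \left(- \frac{1}{267}\right) = \frac{27}{89} \approx 0.30337$)
$\sqrt{\left(N - 105322\right) + 123 \left(y + 20\right)} = \sqrt{\left(-82778 - 105322\right) + 123 \left(\frac{27}{89} + 20\right)} = \sqrt{\left(-82778 - 105322\right) + 123 \cdot \frac{1807}{89}} = \sqrt{-188100 + \frac{222261}{89}} = \sqrt{- \frac{16518639}{89}} = \frac{i \sqrt{1470158871}}{89}$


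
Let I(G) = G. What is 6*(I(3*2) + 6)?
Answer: 72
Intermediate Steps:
6*(I(3*2) + 6) = 6*(3*2 + 6) = 6*(6 + 6) = 6*12 = 72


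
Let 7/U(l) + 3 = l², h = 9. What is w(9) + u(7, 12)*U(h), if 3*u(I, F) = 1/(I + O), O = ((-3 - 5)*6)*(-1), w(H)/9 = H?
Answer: 1042477/12870 ≈ 81.000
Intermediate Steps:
w(H) = 9*H
U(l) = 7/(-3 + l²)
O = 48 (O = -8*6*(-1) = -48*(-1) = 48)
u(I, F) = 1/(3*(48 + I)) (u(I, F) = 1/(3*(I + 48)) = 1/(3*(48 + I)))
w(9) + u(7, 12)*U(h) = 9*9 + (1/(3*(48 + 7)))*(7/(-3 + 9²)) = 81 + ((⅓)/55)*(7/(-3 + 81)) = 81 + ((⅓)*(1/55))*(7/78) = 81 + (7*(1/78))/165 = 81 + (1/165)*(7/78) = 81 + 7/12870 = 1042477/12870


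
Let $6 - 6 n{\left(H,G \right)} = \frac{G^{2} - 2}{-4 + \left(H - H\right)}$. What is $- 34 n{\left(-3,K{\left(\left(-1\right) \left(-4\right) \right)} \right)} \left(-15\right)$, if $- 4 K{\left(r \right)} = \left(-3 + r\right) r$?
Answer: $\frac{1955}{4} \approx 488.75$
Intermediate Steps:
$K{\left(r \right)} = - \frac{r \left(-3 + r\right)}{4}$ ($K{\left(r \right)} = - \frac{\left(-3 + r\right) r}{4} = - \frac{r \left(-3 + r\right)}{4}$)
$n{\left(H,G \right)} = \frac{11}{12} + \frac{G^{2}}{24}$ ($n{\left(H,G \right)} = 1 - \frac{\left(G^{2} - 2\right) \frac{1}{-4 + \left(H - H\right)}}{6} = 1 - \frac{\left(-2 + G^{2}\right) \frac{1}{-4 + 0}}{6} = 1 - \frac{\left(-2 + G^{2}\right) \frac{1}{-4}}{6} = 1 - \frac{\left(-2 + G^{2}\right) \left(- \frac{1}{4}\right)}{6} = 1 - \frac{\frac{1}{2} - \frac{G^{2}}{4}}{6} = 1 + \left(- \frac{1}{12} + \frac{G^{2}}{24}\right) = \frac{11}{12} + \frac{G^{2}}{24}$)
$- 34 n{\left(-3,K{\left(\left(-1\right) \left(-4\right) \right)} \right)} \left(-15\right) = - 34 \left(\frac{11}{12} + \frac{\left(\frac{\left(-1\right) \left(-4\right) \left(3 - \left(-1\right) \left(-4\right)\right)}{4}\right)^{2}}{24}\right) \left(-15\right) = - 34 \left(\frac{11}{12} + \frac{\left(\frac{1}{4} \cdot 4 \left(3 - 4\right)\right)^{2}}{24}\right) \left(-15\right) = - 34 \left(\frac{11}{12} + \frac{\left(\frac{1}{4} \cdot 4 \left(-1\right)\right)^{2}}{24}\right) \left(-15\right) = - 34 \left(\frac{11}{12} + \frac{\left(-1\right)^{2}}{24}\right) \left(-15\right) = - 34 \left(\frac{11}{12} + \frac{1}{24} \cdot 1\right) \left(-15\right) = - 34 \left(\frac{11}{12} + \frac{1}{24}\right) \left(-15\right) = \left(-34\right) \frac{23}{24} \left(-15\right) = \left(- \frac{391}{12}\right) \left(-15\right) = \frac{1955}{4}$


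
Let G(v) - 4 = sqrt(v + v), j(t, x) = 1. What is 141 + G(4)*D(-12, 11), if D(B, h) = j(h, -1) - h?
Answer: 101 - 20*sqrt(2) ≈ 72.716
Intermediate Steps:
G(v) = 4 + sqrt(2)*sqrt(v) (G(v) = 4 + sqrt(v + v) = 4 + sqrt(2*v) = 4 + sqrt(2)*sqrt(v))
D(B, h) = 1 - h
141 + G(4)*D(-12, 11) = 141 + (4 + sqrt(2)*sqrt(4))*(1 - 1*11) = 141 + (4 + sqrt(2)*2)*(1 - 11) = 141 + (4 + 2*sqrt(2))*(-10) = 141 + (-40 - 20*sqrt(2)) = 101 - 20*sqrt(2)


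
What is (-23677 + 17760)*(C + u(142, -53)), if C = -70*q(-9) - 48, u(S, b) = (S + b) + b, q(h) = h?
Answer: -3656706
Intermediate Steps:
u(S, b) = S + 2*b
C = 582 (C = -70*(-9) - 48 = 630 - 48 = 582)
(-23677 + 17760)*(C + u(142, -53)) = (-23677 + 17760)*(582 + (142 + 2*(-53))) = -5917*(582 + (142 - 106)) = -5917*(582 + 36) = -5917*618 = -3656706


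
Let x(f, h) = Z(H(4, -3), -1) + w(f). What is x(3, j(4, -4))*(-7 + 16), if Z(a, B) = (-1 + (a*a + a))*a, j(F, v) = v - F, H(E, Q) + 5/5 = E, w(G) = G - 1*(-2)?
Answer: 342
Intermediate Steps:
w(G) = 2 + G (w(G) = G + 2 = 2 + G)
H(E, Q) = -1 + E
Z(a, B) = a*(-1 + a + a**2) (Z(a, B) = (-1 + (a**2 + a))*a = (-1 + (a + a**2))*a = (-1 + a + a**2)*a = a*(-1 + a + a**2))
x(f, h) = 35 + f (x(f, h) = (-1 + 4)*(-1 + (-1 + 4) + (-1 + 4)**2) + (2 + f) = 3*(-1 + 3 + 3**2) + (2 + f) = 3*(-1 + 3 + 9) + (2 + f) = 3*11 + (2 + f) = 33 + (2 + f) = 35 + f)
x(3, j(4, -4))*(-7 + 16) = (35 + 3)*(-7 + 16) = 38*9 = 342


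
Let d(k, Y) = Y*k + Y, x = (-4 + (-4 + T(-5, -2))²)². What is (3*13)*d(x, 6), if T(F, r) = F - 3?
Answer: 4586634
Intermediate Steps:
T(F, r) = -3 + F
x = 19600 (x = (-4 + (-4 + (-3 - 5))²)² = (-4 + (-4 - 8)²)² = (-4 + (-12)²)² = (-4 + 144)² = 140² = 19600)
d(k, Y) = Y + Y*k
(3*13)*d(x, 6) = (3*13)*(6*(1 + 19600)) = 39*(6*19601) = 39*117606 = 4586634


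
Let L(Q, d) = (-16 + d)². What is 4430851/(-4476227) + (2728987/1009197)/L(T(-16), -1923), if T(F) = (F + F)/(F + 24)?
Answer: -2401708855056957634/2426306331339654057 ≈ -0.98986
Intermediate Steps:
T(F) = 2*F/(24 + F) (T(F) = (2*F)/(24 + F) = 2*F/(24 + F))
4430851/(-4476227) + (2728987/1009197)/L(T(-16), -1923) = 4430851/(-4476227) + (2728987/1009197)/((-16 - 1923)²) = 4430851*(-1/4476227) + (2728987*(1/1009197))/((-1939)²) = -4430851/4476227 + (2728987/1009197)/3759721 = -4430851/4476227 + (2728987/1009197)*(1/3759721) = -4430851/4476227 + 2728987/3794299154037 = -2401708855056957634/2426306331339654057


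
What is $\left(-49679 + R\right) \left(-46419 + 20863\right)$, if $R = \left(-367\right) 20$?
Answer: $1457177564$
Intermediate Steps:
$R = -7340$
$\left(-49679 + R\right) \left(-46419 + 20863\right) = \left(-49679 - 7340\right) \left(-46419 + 20863\right) = \left(-57019\right) \left(-25556\right) = 1457177564$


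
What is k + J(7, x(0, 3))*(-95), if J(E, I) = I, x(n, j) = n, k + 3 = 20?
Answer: 17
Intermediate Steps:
k = 17 (k = -3 + 20 = 17)
k + J(7, x(0, 3))*(-95) = 17 + 0*(-95) = 17 + 0 = 17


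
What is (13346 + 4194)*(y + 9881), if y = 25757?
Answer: 625090520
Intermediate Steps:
(13346 + 4194)*(y + 9881) = (13346 + 4194)*(25757 + 9881) = 17540*35638 = 625090520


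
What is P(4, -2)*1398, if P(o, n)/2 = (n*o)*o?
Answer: -89472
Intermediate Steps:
P(o, n) = 2*n*o**2 (P(o, n) = 2*((n*o)*o) = 2*(n*o**2) = 2*n*o**2)
P(4, -2)*1398 = (2*(-2)*4**2)*1398 = (2*(-2)*16)*1398 = -64*1398 = -89472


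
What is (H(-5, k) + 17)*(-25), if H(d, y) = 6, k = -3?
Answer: -575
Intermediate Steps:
(H(-5, k) + 17)*(-25) = (6 + 17)*(-25) = 23*(-25) = -575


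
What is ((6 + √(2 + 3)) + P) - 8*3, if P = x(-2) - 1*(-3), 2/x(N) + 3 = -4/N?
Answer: -17 + √5 ≈ -14.764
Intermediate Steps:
x(N) = 2/(-3 - 4/N)
P = 1 (P = -2*(-2)/(4 + 3*(-2)) - 1*(-3) = -2*(-2)/(4 - 6) + 3 = -2*(-2)/(-2) + 3 = -2*(-2)*(-½) + 3 = -2 + 3 = 1)
((6 + √(2 + 3)) + P) - 8*3 = ((6 + √(2 + 3)) + 1) - 8*3 = ((6 + √5) + 1) - 24 = (7 + √5) - 24 = -17 + √5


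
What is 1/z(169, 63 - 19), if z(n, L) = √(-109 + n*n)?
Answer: √7113/14226 ≈ 0.0059285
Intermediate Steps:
z(n, L) = √(-109 + n²)
1/z(169, 63 - 19) = 1/(√(-109 + 169²)) = 1/(√(-109 + 28561)) = 1/(√28452) = 1/(2*√7113) = √7113/14226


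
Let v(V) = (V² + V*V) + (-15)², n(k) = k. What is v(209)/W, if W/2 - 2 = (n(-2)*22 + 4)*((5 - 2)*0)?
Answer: 87587/4 ≈ 21897.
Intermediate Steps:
v(V) = 225 + 2*V² (v(V) = (V² + V²) + 225 = 2*V² + 225 = 225 + 2*V²)
W = 4 (W = 4 + 2*((-2*22 + 4)*((5 - 2)*0)) = 4 + 2*((-44 + 4)*(3*0)) = 4 + 2*(-40*0) = 4 + 2*0 = 4 + 0 = 4)
v(209)/W = (225 + 2*209²)/4 = (225 + 2*43681)*(¼) = (225 + 87362)*(¼) = 87587*(¼) = 87587/4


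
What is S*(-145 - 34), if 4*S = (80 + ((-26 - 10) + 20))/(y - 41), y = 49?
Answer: -358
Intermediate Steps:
S = 2 (S = ((80 + ((-26 - 10) + 20))/(49 - 41))/4 = ((80 + (-36 + 20))/8)/4 = ((80 - 16)*(⅛))/4 = (64*(⅛))/4 = (¼)*8 = 2)
S*(-145 - 34) = 2*(-145 - 34) = 2*(-179) = -358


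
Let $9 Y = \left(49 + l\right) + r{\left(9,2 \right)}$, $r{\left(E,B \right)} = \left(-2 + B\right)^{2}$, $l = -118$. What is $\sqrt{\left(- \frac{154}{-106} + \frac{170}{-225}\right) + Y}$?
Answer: $\frac{i \sqrt{4404830}}{795} \approx 2.64 i$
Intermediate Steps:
$Y = - \frac{23}{3}$ ($Y = \frac{\left(49 - 118\right) + \left(-2 + 2\right)^{2}}{9} = \frac{-69 + 0^{2}}{9} = \frac{-69 + 0}{9} = \frac{1}{9} \left(-69\right) = - \frac{23}{3} \approx -7.6667$)
$\sqrt{\left(- \frac{154}{-106} + \frac{170}{-225}\right) + Y} = \sqrt{\left(- \frac{154}{-106} + \frac{170}{-225}\right) - \frac{23}{3}} = \sqrt{\left(\left(-154\right) \left(- \frac{1}{106}\right) + 170 \left(- \frac{1}{225}\right)\right) - \frac{23}{3}} = \sqrt{\left(\frac{77}{53} - \frac{34}{45}\right) - \frac{23}{3}} = \sqrt{\frac{1663}{2385} - \frac{23}{3}} = \sqrt{- \frac{16622}{2385}} = \frac{i \sqrt{4404830}}{795}$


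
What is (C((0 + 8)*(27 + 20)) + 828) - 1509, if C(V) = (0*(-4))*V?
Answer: -681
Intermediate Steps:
C(V) = 0 (C(V) = 0*V = 0)
(C((0 + 8)*(27 + 20)) + 828) - 1509 = (0 + 828) - 1509 = 828 - 1509 = -681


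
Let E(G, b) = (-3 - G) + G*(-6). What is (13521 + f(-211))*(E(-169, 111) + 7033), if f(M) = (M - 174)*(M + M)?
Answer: 1445414083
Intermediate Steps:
f(M) = 2*M*(-174 + M) (f(M) = (-174 + M)*(2*M) = 2*M*(-174 + M))
E(G, b) = -3 - 7*G (E(G, b) = (-3 - G) - 6*G = -3 - 7*G)
(13521 + f(-211))*(E(-169, 111) + 7033) = (13521 + 2*(-211)*(-174 - 211))*((-3 - 7*(-169)) + 7033) = (13521 + 2*(-211)*(-385))*((-3 + 1183) + 7033) = (13521 + 162470)*(1180 + 7033) = 175991*8213 = 1445414083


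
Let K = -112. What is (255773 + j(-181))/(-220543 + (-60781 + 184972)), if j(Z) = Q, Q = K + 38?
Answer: -255699/96352 ≈ -2.6538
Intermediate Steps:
Q = -74 (Q = -112 + 38 = -74)
j(Z) = -74
(255773 + j(-181))/(-220543 + (-60781 + 184972)) = (255773 - 74)/(-220543 + (-60781 + 184972)) = 255699/(-220543 + 124191) = 255699/(-96352) = 255699*(-1/96352) = -255699/96352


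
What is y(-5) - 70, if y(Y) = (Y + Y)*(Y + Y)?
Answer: 30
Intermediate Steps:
y(Y) = 4*Y² (y(Y) = (2*Y)*(2*Y) = 4*Y²)
y(-5) - 70 = 4*(-5)² - 70 = 4*25 - 70 = 100 - 70 = 30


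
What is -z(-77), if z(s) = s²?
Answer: -5929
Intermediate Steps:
-z(-77) = -1*(-77)² = -1*5929 = -5929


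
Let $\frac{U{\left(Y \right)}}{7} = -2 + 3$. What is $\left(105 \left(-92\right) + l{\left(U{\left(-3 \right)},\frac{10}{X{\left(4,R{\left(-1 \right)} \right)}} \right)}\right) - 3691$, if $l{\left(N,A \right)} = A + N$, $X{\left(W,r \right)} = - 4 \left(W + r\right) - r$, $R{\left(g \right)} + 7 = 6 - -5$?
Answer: $- \frac{240197}{18} \approx -13344.0$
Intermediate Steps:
$U{\left(Y \right)} = 7$ ($U{\left(Y \right)} = 7 \left(-2 + 3\right) = 7 \cdot 1 = 7$)
$R{\left(g \right)} = 4$ ($R{\left(g \right)} = -7 + \left(6 - -5\right) = -7 + \left(6 + 5\right) = -7 + 11 = 4$)
$X{\left(W,r \right)} = - 5 r - 4 W$ ($X{\left(W,r \right)} = \left(- 4 W - 4 r\right) - r = - 5 r - 4 W$)
$\left(105 \left(-92\right) + l{\left(U{\left(-3 \right)},\frac{10}{X{\left(4,R{\left(-1 \right)} \right)}} \right)}\right) - 3691 = \left(105 \left(-92\right) + \left(\frac{10}{\left(-5\right) 4 - 16} + 7\right)\right) - 3691 = \left(-9660 + \left(\frac{10}{-20 - 16} + 7\right)\right) - 3691 = \left(-9660 + \left(\frac{10}{-36} + 7\right)\right) - 3691 = \left(-9660 + \left(10 \left(- \frac{1}{36}\right) + 7\right)\right) - 3691 = \left(-9660 + \left(- \frac{5}{18} + 7\right)\right) - 3691 = \left(-9660 + \frac{121}{18}\right) - 3691 = - \frac{173759}{18} - 3691 = - \frac{240197}{18}$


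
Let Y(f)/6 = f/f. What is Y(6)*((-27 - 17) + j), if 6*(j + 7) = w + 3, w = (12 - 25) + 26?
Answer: -290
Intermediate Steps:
Y(f) = 6 (Y(f) = 6*(f/f) = 6*1 = 6)
w = 13 (w = -13 + 26 = 13)
j = -13/3 (j = -7 + (13 + 3)/6 = -7 + (⅙)*16 = -7 + 8/3 = -13/3 ≈ -4.3333)
Y(6)*((-27 - 17) + j) = 6*((-27 - 17) - 13/3) = 6*(-44 - 13/3) = 6*(-145/3) = -290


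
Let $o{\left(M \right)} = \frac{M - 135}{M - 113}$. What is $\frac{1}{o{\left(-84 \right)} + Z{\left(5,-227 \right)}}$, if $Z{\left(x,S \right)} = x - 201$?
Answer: $- \frac{197}{38393} \approx -0.0051311$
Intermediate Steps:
$o{\left(M \right)} = \frac{-135 + M}{-113 + M}$
$Z{\left(x,S \right)} = -201 + x$
$\frac{1}{o{\left(-84 \right)} + Z{\left(5,-227 \right)}} = \frac{1}{\frac{-135 - 84}{-113 - 84} + \left(-201 + 5\right)} = \frac{1}{\frac{1}{-197} \left(-219\right) - 196} = \frac{1}{\left(- \frac{1}{197}\right) \left(-219\right) - 196} = \frac{1}{\frac{219}{197} - 196} = \frac{1}{- \frac{38393}{197}} = - \frac{197}{38393}$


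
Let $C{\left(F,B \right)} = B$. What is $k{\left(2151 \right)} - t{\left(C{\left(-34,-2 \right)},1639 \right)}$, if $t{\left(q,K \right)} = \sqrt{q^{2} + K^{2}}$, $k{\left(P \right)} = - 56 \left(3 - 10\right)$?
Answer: $392 - 5 \sqrt{107453} \approx -1247.0$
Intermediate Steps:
$k{\left(P \right)} = 392$ ($k{\left(P \right)} = - 56 \left(3 - 10\right) = \left(-56\right) \left(-7\right) = 392$)
$t{\left(q,K \right)} = \sqrt{K^{2} + q^{2}}$
$k{\left(2151 \right)} - t{\left(C{\left(-34,-2 \right)},1639 \right)} = 392 - \sqrt{1639^{2} + \left(-2\right)^{2}} = 392 - \sqrt{2686321 + 4} = 392 - \sqrt{2686325} = 392 - 5 \sqrt{107453}$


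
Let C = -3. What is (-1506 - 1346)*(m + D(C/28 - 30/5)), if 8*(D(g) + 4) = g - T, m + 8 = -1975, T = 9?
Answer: 317649343/56 ≈ 5.6723e+6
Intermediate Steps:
m = -1983 (m = -8 - 1975 = -1983)
D(g) = -41/8 + g/8 (D(g) = -4 + (g - 1*9)/8 = -4 + (g - 9)/8 = -4 + (-9 + g)/8 = -4 + (-9/8 + g/8) = -41/8 + g/8)
(-1506 - 1346)*(m + D(C/28 - 30/5)) = (-1506 - 1346)*(-1983 + (-41/8 + (-3/28 - 30/5)/8)) = -2852*(-1983 + (-41/8 + (-3*1/28 - 30*⅕)/8)) = -2852*(-1983 + (-41/8 + (-3/28 - 6)/8)) = -2852*(-1983 + (-41/8 + (⅛)*(-171/28))) = -2852*(-1983 + (-41/8 - 171/224)) = -2852*(-1983 - 1319/224) = -2852*(-445511/224) = 317649343/56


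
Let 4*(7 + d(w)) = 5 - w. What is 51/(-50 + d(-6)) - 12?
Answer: -2808/217 ≈ -12.940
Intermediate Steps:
d(w) = -23/4 - w/4 (d(w) = -7 + (5 - w)/4 = -7 + (5/4 - w/4) = -23/4 - w/4)
51/(-50 + d(-6)) - 12 = 51/(-50 + (-23/4 - ¼*(-6))) - 12 = 51/(-50 + (-23/4 + 3/2)) - 12 = 51/(-50 - 17/4) - 12 = 51/(-217/4) - 12 = 51*(-4/217) - 12 = -204/217 - 12 = -2808/217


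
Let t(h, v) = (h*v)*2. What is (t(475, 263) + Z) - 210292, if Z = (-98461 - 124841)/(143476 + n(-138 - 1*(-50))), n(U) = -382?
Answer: 943381525/23849 ≈ 39556.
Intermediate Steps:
Z = -37217/23849 (Z = (-98461 - 124841)/(143476 - 382) = -223302/143094 = -223302*1/143094 = -37217/23849 ≈ -1.5605)
t(h, v) = 2*h*v
(t(475, 263) + Z) - 210292 = (2*475*263 - 37217/23849) - 210292 = (249850 - 37217/23849) - 210292 = 5958635433/23849 - 210292 = 943381525/23849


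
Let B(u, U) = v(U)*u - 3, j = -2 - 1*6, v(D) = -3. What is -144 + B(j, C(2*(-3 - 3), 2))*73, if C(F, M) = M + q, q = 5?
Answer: 1389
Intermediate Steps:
C(F, M) = 5 + M (C(F, M) = M + 5 = 5 + M)
j = -8 (j = -2 - 6 = -8)
B(u, U) = -3 - 3*u (B(u, U) = -3*u - 3 = -3 - 3*u)
-144 + B(j, C(2*(-3 - 3), 2))*73 = -144 + (-3 - 3*(-8))*73 = -144 + (-3 + 24)*73 = -144 + 21*73 = -144 + 1533 = 1389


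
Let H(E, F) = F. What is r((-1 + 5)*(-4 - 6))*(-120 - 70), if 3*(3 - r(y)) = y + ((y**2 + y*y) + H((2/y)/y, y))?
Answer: 197030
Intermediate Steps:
r(y) = 3 - 2*y/3 - 2*y**2/3 (r(y) = 3 - (y + ((y**2 + y*y) + y))/3 = 3 - (y + ((y**2 + y**2) + y))/3 = 3 - (y + (2*y**2 + y))/3 = 3 - (y + (y + 2*y**2))/3 = 3 - (2*y + 2*y**2)/3 = 3 + (-2*y/3 - 2*y**2/3) = 3 - 2*y/3 - 2*y**2/3)
r((-1 + 5)*(-4 - 6))*(-120 - 70) = (3 - 2*(-1 + 5)*(-4 - 6)/3 - 2*(-1 + 5)**2*(-4 - 6)**2/3)*(-120 - 70) = (3 - 8*(-10)/3 - 2*(4*(-10))**2/3)*(-190) = (3 - 2/3*(-40) - 2/3*(-40)**2)*(-190) = (3 + 80/3 - 2/3*1600)*(-190) = (3 + 80/3 - 3200/3)*(-190) = -1037*(-190) = 197030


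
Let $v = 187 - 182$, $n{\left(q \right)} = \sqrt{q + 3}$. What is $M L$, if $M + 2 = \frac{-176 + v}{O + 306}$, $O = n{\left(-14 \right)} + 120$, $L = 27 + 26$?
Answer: $\frac{53 \left(- 2 \sqrt{11} + 1023 i\right)}{\sqrt{11} - 426 i} \approx -127.27 + 0.16562 i$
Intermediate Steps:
$L = 53$
$n{\left(q \right)} = \sqrt{3 + q}$
$v = 5$ ($v = 187 - 182 = 5$)
$O = 120 + i \sqrt{11}$ ($O = \sqrt{3 - 14} + 120 = \sqrt{-11} + 120 = i \sqrt{11} + 120 = 120 + i \sqrt{11} \approx 120.0 + 3.3166 i$)
$M = -2 - \frac{171}{426 + i \sqrt{11}}$ ($M = -2 + \frac{-176 + 5}{\left(120 + i \sqrt{11}\right) + 306} = -2 - \frac{171}{426 + i \sqrt{11}} \approx -2.4014 + 0.003125 i$)
$M L = \frac{- 2 \sqrt{11} + 1023 i}{\sqrt{11} - 426 i} 53 = \frac{53 \left(- 2 \sqrt{11} + 1023 i\right)}{\sqrt{11} - 426 i}$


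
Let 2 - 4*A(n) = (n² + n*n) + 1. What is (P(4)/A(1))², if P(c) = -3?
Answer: 144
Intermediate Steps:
A(n) = ¼ - n²/2 (A(n) = ½ - ((n² + n*n) + 1)/4 = ½ - ((n² + n²) + 1)/4 = ½ - (2*n² + 1)/4 = ½ - (1 + 2*n²)/4 = ½ + (-¼ - n²/2) = ¼ - n²/2)
(P(4)/A(1))² = (-3/(¼ - ½*1²))² = (-3/(¼ - ½*1))² = (-3/(¼ - ½))² = (-3/(-¼))² = (-3*(-4))² = 12² = 144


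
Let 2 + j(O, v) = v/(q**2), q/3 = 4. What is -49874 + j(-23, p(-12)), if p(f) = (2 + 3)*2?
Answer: -3591067/72 ≈ -49876.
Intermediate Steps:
q = 12 (q = 3*4 = 12)
p(f) = 10 (p(f) = 5*2 = 10)
j(O, v) = -2 + v/144 (j(O, v) = -2 + v/(12**2) = -2 + v/144)
-49874 + j(-23, p(-12)) = -49874 + (-2 + (1/144)*10) = -49874 + (-2 + 5/72) = -49874 - 139/72 = -3591067/72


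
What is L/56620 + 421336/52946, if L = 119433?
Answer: 15089771969/1498901260 ≈ 10.067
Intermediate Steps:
L/56620 + 421336/52946 = 119433/56620 + 421336/52946 = 119433*(1/56620) + 421336*(1/52946) = 119433/56620 + 210668/26473 = 15089771969/1498901260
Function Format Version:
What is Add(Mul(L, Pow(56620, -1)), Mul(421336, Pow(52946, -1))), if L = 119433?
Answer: Rational(15089771969, 1498901260) ≈ 10.067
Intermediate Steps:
Add(Mul(L, Pow(56620, -1)), Mul(421336, Pow(52946, -1))) = Add(Mul(119433, Pow(56620, -1)), Mul(421336, Pow(52946, -1))) = Add(Mul(119433, Rational(1, 56620)), Mul(421336, Rational(1, 52946))) = Add(Rational(119433, 56620), Rational(210668, 26473)) = Rational(15089771969, 1498901260)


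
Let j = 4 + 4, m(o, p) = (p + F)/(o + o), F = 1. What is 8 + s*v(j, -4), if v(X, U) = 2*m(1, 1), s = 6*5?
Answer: 68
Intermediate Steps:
m(o, p) = (1 + p)/(2*o) (m(o, p) = (p + 1)/(o + o) = (1 + p)/((2*o)) = (1 + p)*(1/(2*o)) = (1 + p)/(2*o))
j = 8
s = 30
v(X, U) = 2 (v(X, U) = 2*((½)*(1 + 1)/1) = 2*((½)*1*2) = 2*1 = 2)
8 + s*v(j, -4) = 8 + 30*2 = 8 + 60 = 68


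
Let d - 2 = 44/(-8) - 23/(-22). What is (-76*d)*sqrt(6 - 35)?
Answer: 2052*I*sqrt(29)/11 ≈ 1004.6*I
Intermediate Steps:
d = -27/11 (d = 2 + (44/(-8) - 23/(-22)) = 2 + (44*(-1/8) - 23*(-1/22)) = 2 + (-11/2 + 23/22) = 2 - 49/11 = -27/11 ≈ -2.4545)
(-76*d)*sqrt(6 - 35) = (-76*(-27/11))*sqrt(6 - 35) = 2052*sqrt(-29)/11 = 2052*(I*sqrt(29))/11 = 2052*I*sqrt(29)/11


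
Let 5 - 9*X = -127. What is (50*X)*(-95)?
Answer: -209000/3 ≈ -69667.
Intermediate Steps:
X = 44/3 (X = 5/9 - 1/9*(-127) = 5/9 + 127/9 = 44/3 ≈ 14.667)
(50*X)*(-95) = (50*(44/3))*(-95) = (2200/3)*(-95) = -209000/3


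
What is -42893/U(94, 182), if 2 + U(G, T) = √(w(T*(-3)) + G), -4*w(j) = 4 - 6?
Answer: -171572/181 - 128679*√42/181 ≈ -5555.3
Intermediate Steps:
w(j) = ½ (w(j) = -(4 - 6)/4 = -¼*(-2) = ½)
U(G, T) = -2 + √(½ + G)
-42893/U(94, 182) = -42893/(-2 + √(2 + 4*94)/2) = -42893/(-2 + √(2 + 376)/2) = -42893/(-2 + √378/2) = -42893/(-2 + (3*√42)/2) = -42893/(-2 + 3*√42/2)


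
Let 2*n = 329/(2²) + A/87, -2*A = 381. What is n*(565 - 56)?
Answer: 4727083/232 ≈ 20375.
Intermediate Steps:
A = -381/2 (A = -½*381 = -381/2 ≈ -190.50)
n = 9287/232 (n = (329/(2²) - 381/2/87)/2 = (329/4 - 381/2*1/87)/2 = (329*(¼) - 127/58)/2 = (329/4 - 127/58)/2 = (½)*(9287/116) = 9287/232 ≈ 40.030)
n*(565 - 56) = 9287*(565 - 56)/232 = (9287/232)*509 = 4727083/232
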